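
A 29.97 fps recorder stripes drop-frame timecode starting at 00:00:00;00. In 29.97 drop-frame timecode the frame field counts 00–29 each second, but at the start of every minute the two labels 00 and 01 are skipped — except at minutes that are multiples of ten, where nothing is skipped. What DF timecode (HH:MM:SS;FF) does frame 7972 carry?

Each 10-minute DF block holds 10 × 60 × 30 − 9 × 2 = 17982 frames. 7972 ÷ 17982 → 0 full blocks, remainder 7972.
Within the partial block the first minute is 1800 frames and each further minute 1798, so 4 further minute boundaries passed. Total skipped labels = 18 × 0 + 2 × 4 = 8.
Non-drop label index = 7972 + 8 = 7980; at 30 labels/s that is 00:04:26:00, i.e. DF 00:04:26;00.

00:04:26;00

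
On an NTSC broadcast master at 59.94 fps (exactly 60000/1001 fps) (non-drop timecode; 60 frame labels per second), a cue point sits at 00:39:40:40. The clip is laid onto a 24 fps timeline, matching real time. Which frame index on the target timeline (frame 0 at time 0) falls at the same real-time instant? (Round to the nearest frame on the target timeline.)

frame 57193

Source frame index: (0×3600 + 39×60 + 40) × 60 + 40 = 142840.
Real time: 142840 / (60000/1001) = 3574571/1500 s.
Target frame: (3574571/1500) × (24) = 7149142/125 ≈ 57193.136 → 57193.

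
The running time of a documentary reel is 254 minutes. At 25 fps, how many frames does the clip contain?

381000 frames

254 min = 15240 s.
Frames = 15240 × 25 = 381000.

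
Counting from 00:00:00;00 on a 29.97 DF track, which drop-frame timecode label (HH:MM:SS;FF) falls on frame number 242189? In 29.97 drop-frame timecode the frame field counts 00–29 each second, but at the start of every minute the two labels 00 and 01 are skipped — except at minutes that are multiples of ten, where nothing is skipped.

02:14:41;01

Each 10-minute DF block holds 10 × 60 × 30 − 9 × 2 = 17982 frames. 242189 ÷ 17982 → 13 full blocks, remainder 8423.
Within the partial block the first minute is 1800 frames and each further minute 1798, so 4 further minute boundaries passed. Total skipped labels = 18 × 13 + 2 × 4 = 242.
Non-drop label index = 242189 + 242 = 242431; at 30 labels/s that is 02:14:41:01, i.e. DF 02:14:41;01.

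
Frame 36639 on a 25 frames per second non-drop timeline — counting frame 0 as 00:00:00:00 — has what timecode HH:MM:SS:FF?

36639 ÷ 25 = 1465 full seconds, remainder 14 frames.
1465 s = 0 h 24 min 25 s.
Timecode: 00:24:25:14.

00:24:25:14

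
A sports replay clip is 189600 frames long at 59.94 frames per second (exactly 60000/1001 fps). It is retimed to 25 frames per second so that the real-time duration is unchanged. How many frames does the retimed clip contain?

Target frames = source frames × (target rate / source rate) = 189600 × (25)/(60000/1001) = 189600 × 1001/2400 = 79079.

79079 frames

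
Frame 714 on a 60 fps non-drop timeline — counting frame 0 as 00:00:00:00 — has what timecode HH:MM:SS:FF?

714 ÷ 60 = 11 full seconds, remainder 54 frames.
11 s = 0 h 0 min 11 s.
Timecode: 00:00:11:54.

00:00:11:54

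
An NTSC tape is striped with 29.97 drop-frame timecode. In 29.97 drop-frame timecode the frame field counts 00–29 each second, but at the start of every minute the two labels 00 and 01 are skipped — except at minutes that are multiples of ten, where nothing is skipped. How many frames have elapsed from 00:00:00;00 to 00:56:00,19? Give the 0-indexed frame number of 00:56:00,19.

100717

Complete 10-minute blocks: 5, each 17982 frames → 89910.
Remaining 6 whole minutes in the current block: 1800 + 5 × 1798 = 10790 frames.
Within the current minute: 0 × 30 + 19 − 2 = 17 (labels ;00/;01 skipped at this minute). Total = 89910 + 10790 + 17 = 100717.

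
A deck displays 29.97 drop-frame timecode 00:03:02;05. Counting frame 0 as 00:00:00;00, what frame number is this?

As if non-drop at 30 labels/s: (0 × 3600 + 3 × 60 + 2) × 30 + 5 = 5465.
Minute boundaries passed: 3; those not divisible by 10: 3 − 0 = 3; dropped labels = 2 × 3 = 6.
Actual frame index = 5465 − 6 = 5459.

5459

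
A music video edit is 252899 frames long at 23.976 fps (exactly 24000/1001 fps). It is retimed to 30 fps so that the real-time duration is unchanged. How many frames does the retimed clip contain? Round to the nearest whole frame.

316440 frames

Frames at target rate = 252899 × (30) / (24000/1001) = 253151899/800 ≈ 316439.874.
Nearest whole frame: 316440.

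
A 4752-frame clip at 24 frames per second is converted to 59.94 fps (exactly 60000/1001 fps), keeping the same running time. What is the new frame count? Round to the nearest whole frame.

Frames at target rate = 4752 × (60000/1001) / (24) = 1080000/91 ≈ 11868.132.
Nearest whole frame: 11868.

11868 frames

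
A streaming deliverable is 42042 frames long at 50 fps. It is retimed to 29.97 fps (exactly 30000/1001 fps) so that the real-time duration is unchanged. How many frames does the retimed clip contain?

25200 frames

Target frames = source frames × (target rate / source rate) = 42042 × (30000/1001)/(50) = 42042 × 600/1001 = 25200.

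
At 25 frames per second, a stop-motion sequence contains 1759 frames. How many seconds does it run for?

Running time = 1759 / (25) = 70.36 s.

70.36 seconds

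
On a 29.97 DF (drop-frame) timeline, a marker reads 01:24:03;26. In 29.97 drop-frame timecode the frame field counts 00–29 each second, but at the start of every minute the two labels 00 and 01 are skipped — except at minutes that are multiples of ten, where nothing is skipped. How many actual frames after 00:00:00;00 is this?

151164

As if non-drop at 30 labels/s: (1 × 3600 + 24 × 60 + 3) × 30 + 26 = 151316.
Minute boundaries passed: 84; those not divisible by 10: 84 − 8 = 76; dropped labels = 2 × 76 = 152.
Actual frame index = 151316 − 152 = 151164.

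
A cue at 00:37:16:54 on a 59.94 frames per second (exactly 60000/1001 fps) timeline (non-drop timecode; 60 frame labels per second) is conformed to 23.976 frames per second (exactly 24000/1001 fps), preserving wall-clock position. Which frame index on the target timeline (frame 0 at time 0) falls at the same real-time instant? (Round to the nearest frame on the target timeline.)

Source frame index: (0×3600 + 37×60 + 16) × 60 + 54 = 134214.
Real time: 134214 / (60000/1001) = 22391369/10000 s.
Target frame: (22391369/10000) × (24000/1001) = 268428/5 ≈ 53685.600 → 53686.

frame 53686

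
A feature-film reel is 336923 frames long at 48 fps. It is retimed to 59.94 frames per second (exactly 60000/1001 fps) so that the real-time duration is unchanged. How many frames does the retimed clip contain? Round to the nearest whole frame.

Frames at target rate = 336923 × (60000/1001) / (48) = 421153750/1001 ≈ 420733.017.
Nearest whole frame: 420733.

420733 frames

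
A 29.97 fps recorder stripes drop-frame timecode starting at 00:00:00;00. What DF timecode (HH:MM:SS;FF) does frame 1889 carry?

00:01:03;01

Each 10-minute DF block holds 10 × 60 × 30 − 9 × 2 = 17982 frames. 1889 ÷ 17982 → 0 full blocks, remainder 1889.
Within the partial block the first minute is 1800 frames and each further minute 1798, so 1 further minute boundary passed. Total skipped labels = 18 × 0 + 2 × 1 = 2.
Non-drop label index = 1889 + 2 = 1891; at 30 labels/s that is 00:01:03:01, i.e. DF 00:01:03;01.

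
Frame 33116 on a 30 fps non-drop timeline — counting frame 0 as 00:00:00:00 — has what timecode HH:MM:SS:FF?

00:18:23:26

33116 ÷ 30 = 1103 full seconds, remainder 26 frames.
1103 s = 0 h 18 min 23 s.
Timecode: 00:18:23:26.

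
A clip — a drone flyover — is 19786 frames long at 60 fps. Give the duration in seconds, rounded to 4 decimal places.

329.7667 seconds

Running time = 19786 × 1/60 = 9893/30 s ≈ 329.7667 s.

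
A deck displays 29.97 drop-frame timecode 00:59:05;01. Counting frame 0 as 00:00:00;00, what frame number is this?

106243

Complete 10-minute blocks: 5, each 17982 frames → 89910.
Remaining 9 whole minutes in the current block: 1800 + 8 × 1798 = 16184 frames.
Within the current minute: 5 × 30 + 1 − 2 = 149 (labels ;00/;01 skipped at this minute). Total = 89910 + 16184 + 149 = 106243.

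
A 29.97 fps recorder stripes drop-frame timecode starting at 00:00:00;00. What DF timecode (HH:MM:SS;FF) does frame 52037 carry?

Ten DF minutes hold 17982 frames, so frame 52037 lies in block 2 (frames 35964–53945) with 16073 frames into that block.
The block's first minute is 1800 frames and the rest 1798 each; 16073 frames reaches minute 8, so 2 × 18 + 8 × 2 = 52 labels have been skipped so far.
Adding those back, label number 52037 + 52 = 52089 at 30 labels/s is 1736 s + 9 f = 0 h 28 min 56 s frame 9, i.e. 00:28:56;09.

00:28:56;09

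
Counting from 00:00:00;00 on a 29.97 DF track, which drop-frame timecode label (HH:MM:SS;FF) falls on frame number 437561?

Ten DF minutes hold 17982 frames, so frame 437561 lies in block 24 (frames 431568–449549) with 5993 frames into that block.
The block's first minute is 1800 frames and the rest 1798 each; 5993 frames reaches minute 3, so 24 × 18 + 3 × 2 = 438 labels have been skipped so far.
Adding those back, label number 437561 + 438 = 437999 at 30 labels/s is 14599 s + 29 f = 4 h 3 min 19 s frame 29, i.e. 04:03:19;29.

04:03:19;29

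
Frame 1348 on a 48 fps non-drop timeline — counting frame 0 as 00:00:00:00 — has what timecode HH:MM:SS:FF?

1348 ÷ 48 = 28 full seconds, remainder 4 frames.
28 s = 0 h 0 min 28 s.
Timecode: 00:00:28:04.

00:00:28:04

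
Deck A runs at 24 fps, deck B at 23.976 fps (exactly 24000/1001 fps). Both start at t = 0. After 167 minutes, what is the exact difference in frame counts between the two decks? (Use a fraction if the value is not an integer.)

240480/1001 frames

167 min = 10020 s.
A emits 24 × 10020 = 240480 frames; B emits 24000/1001 × 10020 = 240480000/1001.
Difference = 240480/1001 frames (≈ 240.2398); B is behind A.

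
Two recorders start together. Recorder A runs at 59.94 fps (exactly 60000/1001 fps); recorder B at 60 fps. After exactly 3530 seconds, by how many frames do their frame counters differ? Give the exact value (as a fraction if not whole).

A emits 60000/1001 × 3530 = 211800000/1001 frames; B emits 60 × 3530 = 211800.
Difference = 211800/1001 frames (≈ 211.5884); B is ahead of A.

211800/1001 frames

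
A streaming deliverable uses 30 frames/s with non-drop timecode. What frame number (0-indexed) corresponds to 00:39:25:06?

70956

Total seconds to the label: (0 × 3600 + 39 × 60 + 25) = 2365.
Frame index = 2365 × 30 + 6 = 70956.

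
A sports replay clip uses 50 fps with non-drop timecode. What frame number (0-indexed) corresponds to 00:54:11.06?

frame 162556

Total seconds to the label: (0 × 3600 + 54 × 60 + 11) = 3251.
Frame index = 3251 × 50 + 6 = 162556.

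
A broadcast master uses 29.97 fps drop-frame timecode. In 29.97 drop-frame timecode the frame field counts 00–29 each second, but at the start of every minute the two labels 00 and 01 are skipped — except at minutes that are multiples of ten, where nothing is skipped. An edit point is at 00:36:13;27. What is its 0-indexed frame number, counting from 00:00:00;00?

65151

Complete 10-minute blocks: 3, each 17982 frames → 53946.
Remaining 6 whole minutes in the current block: 1800 + 5 × 1798 = 10790 frames.
Within the current minute: 13 × 30 + 27 − 2 = 415 (labels ;00/;01 skipped at this minute). Total = 53946 + 10790 + 415 = 65151.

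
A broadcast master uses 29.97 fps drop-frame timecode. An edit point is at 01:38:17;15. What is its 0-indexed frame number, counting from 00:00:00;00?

Complete 10-minute blocks: 9, each 17982 frames → 161838.
Remaining 8 whole minutes in the current block: 1800 + 7 × 1798 = 14386 frames.
Within the current minute: 17 × 30 + 15 − 2 = 523 (labels ;00/;01 skipped at this minute). Total = 161838 + 14386 + 523 = 176747.

176747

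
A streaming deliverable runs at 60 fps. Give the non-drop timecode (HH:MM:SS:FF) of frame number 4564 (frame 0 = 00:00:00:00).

00:01:16:04

4564 ÷ 60 = 76 full seconds, remainder 4 frames.
76 s = 0 h 1 min 16 s.
Timecode: 00:01:16:04.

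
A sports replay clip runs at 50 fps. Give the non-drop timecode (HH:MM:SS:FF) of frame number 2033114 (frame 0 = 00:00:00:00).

2033114 ÷ 50 = 40662 full seconds, remainder 14 frames.
40662 s = 11 h 17 min 42 s.
Timecode: 11:17:42:14.

11:17:42:14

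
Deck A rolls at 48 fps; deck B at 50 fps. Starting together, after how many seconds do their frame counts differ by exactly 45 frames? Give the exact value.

22.5 seconds

The gap grows by |50 − 48| = 2 frames per second.
Time for a 45-frame gap: 45 ÷ (2) = 22.5 s.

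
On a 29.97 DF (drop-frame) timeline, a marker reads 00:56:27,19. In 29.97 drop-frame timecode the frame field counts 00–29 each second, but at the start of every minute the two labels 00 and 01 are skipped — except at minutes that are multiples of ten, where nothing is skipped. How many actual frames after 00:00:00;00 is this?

101527

As if non-drop at 30 labels/s: (0 × 3600 + 56 × 60 + 27) × 30 + 19 = 101629.
Minute boundaries passed: 56; those not divisible by 10: 56 − 5 = 51; dropped labels = 2 × 51 = 102.
Actual frame index = 101629 − 102 = 101527.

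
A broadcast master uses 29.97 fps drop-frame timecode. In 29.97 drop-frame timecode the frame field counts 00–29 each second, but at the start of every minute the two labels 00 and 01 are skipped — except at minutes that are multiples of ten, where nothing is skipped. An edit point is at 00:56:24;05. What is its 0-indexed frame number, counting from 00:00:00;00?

Complete 10-minute blocks: 5, each 17982 frames → 89910.
Remaining 6 whole minutes in the current block: 1800 + 5 × 1798 = 10790 frames.
Within the current minute: 24 × 30 + 5 − 2 = 723 (labels ;00/;01 skipped at this minute). Total = 89910 + 10790 + 723 = 101423.

101423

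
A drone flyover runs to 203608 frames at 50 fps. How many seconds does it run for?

Running time = 203608 / (50) = 4072.16 s.

4072.16 seconds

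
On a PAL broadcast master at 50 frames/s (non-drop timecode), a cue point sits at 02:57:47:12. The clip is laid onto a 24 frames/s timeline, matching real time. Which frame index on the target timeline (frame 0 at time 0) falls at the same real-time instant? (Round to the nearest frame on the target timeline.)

frame 256014

Source frame index: (2×3600 + 57×60 + 47) × 50 + 12 = 533362.
Real time: 533362 / (50) = 266681/25 s.
Target frame: (266681/25) × (24) = 6400344/25 ≈ 256013.760 → 256014.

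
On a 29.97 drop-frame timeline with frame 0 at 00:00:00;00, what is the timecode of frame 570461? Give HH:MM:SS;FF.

05:17:14;13

Ten DF minutes hold 17982 frames, so frame 570461 lies in block 31 (frames 557442–575423) with 13019 frames into that block.
The block's first minute is 1800 frames and the rest 1798 each; 13019 frames reaches minute 7, so 31 × 18 + 7 × 2 = 572 labels have been skipped so far.
Adding those back, label number 570461 + 572 = 571033 at 30 labels/s is 19034 s + 13 f = 5 h 17 min 14 s frame 13, i.e. 05:17:14;13.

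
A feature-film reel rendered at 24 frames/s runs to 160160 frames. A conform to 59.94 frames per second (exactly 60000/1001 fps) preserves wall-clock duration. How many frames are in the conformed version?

400000 frames

Target frames = source frames × (target rate / source rate) = 160160 × (60000/1001)/(24) = 160160 × 2500/1001 = 400000.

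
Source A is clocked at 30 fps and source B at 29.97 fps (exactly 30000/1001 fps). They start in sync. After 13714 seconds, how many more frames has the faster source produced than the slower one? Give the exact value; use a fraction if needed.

A emits 30 × 13714 = 411420 frames; B emits 30000/1001 × 13714 = 411420000/1001.
Difference = 411420/1001 frames (≈ 411.0090); B is behind A.

411420/1001 frames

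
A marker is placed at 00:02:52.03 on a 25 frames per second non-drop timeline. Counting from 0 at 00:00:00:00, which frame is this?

Total seconds to the label: (0 × 3600 + 2 × 60 + 52) = 172.
Frame index = 172 × 25 + 3 = 4303.

4303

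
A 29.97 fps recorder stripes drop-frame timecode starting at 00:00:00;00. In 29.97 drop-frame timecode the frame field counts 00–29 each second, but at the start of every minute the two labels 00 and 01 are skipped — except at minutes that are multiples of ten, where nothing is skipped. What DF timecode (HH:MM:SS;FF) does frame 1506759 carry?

13:57:55;17

Each 10-minute DF block holds 10 × 60 × 30 − 9 × 2 = 17982 frames. 1506759 ÷ 17982 → 83 full blocks, remainder 14253.
Within the partial block the first minute is 1800 frames and each further minute 1798, so 7 further minute boundaries passed. Total skipped labels = 18 × 83 + 2 × 7 = 1508.
Non-drop label index = 1506759 + 1508 = 1508267; at 30 labels/s that is 13:57:55:17, i.e. DF 13:57:55;17.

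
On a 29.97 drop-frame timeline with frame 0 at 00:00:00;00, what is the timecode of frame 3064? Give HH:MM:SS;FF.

00:01:42;06

Ten DF minutes hold 17982 frames, so frame 3064 lies in block 0 (frames 0–17981) with 3064 frames into that block.
The block's first minute is 1800 frames and the rest 1798 each; 3064 frames reaches minute 1, so 0 × 18 + 1 × 2 = 2 labels have been skipped so far.
Adding those back, label number 3064 + 2 = 3066 at 30 labels/s is 102 s + 6 f = 0 h 1 min 42 s frame 6, i.e. 00:01:42;06.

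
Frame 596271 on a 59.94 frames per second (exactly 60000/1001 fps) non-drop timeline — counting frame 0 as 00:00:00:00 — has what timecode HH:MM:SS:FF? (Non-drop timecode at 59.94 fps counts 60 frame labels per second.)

02:45:37:51

596271 ÷ 60 = 9937 full seconds, remainder 51 frames.
9937 s = 2 h 45 min 37 s.
Timecode: 02:45:37:51.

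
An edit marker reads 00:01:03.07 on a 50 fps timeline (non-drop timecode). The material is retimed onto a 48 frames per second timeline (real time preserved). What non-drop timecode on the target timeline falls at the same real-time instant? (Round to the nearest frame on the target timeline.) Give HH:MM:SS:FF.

00:01:03:07

Source frame index: (0×3600 + 1×60 + 3) × 50 + 7 = 3157.
Real time: 3157 / (50) = 3157/50 s.
Target frame: (3157/50) × (48) = 75768/25 ≈ 3030.720 → 3031.
At 48 labels/s: frame 3031 → 00:01:03:07.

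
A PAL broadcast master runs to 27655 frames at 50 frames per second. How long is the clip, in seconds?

553.1 seconds

Running time = 27655 / (50) = 553.1 s.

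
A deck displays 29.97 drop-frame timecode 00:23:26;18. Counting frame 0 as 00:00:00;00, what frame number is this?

42156

Complete 10-minute blocks: 2, each 17982 frames → 35964.
Remaining 3 whole minutes in the current block: 1800 + 2 × 1798 = 5396 frames.
Within the current minute: 26 × 30 + 18 − 2 = 796 (labels ;00/;01 skipped at this minute). Total = 35964 + 5396 + 796 = 42156.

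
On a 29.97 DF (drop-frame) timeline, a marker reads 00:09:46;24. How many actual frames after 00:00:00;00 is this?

Complete 10-minute blocks: 0, each 17982 frames → 0.
Remaining 9 whole minutes in the current block: 1800 + 8 × 1798 = 16184 frames.
Within the current minute: 46 × 30 + 24 − 2 = 1402 (labels ;00/;01 skipped at this minute). Total = 0 + 16184 + 1402 = 17586.

17586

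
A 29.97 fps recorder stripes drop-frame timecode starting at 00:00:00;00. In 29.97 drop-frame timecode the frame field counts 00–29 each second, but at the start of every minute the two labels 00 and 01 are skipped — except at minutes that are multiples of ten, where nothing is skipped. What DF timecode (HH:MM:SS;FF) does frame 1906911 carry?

Ten DF minutes hold 17982 frames, so frame 1906911 lies in block 106 (frames 1906092–1924073) with 819 frames into that block.
The block's first minute is 1800 frames and the rest 1798 each; 819 frames reaches minute 0, so 106 × 18 + 0 × 2 = 1908 labels have been skipped so far.
Adding those back, label number 1906911 + 1908 = 1908819 at 30 labels/s is 63627 s + 9 f = 17 h 40 min 27 s frame 9, i.e. 17:40:27;09.

17:40:27;09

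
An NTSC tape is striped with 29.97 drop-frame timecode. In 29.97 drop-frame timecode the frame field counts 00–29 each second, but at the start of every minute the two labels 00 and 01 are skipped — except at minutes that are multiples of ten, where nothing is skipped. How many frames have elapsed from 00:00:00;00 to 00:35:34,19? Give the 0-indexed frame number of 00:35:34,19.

As if non-drop at 30 labels/s: (0 × 3600 + 35 × 60 + 34) × 30 + 19 = 64039.
Minute boundaries passed: 35; those not divisible by 10: 35 − 3 = 32; dropped labels = 2 × 32 = 64.
Actual frame index = 64039 − 64 = 63975.

63975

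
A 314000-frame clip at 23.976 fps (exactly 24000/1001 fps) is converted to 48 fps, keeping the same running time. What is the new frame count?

Target frames = source frames × (target rate / source rate) = 314000 × (48)/(24000/1001) = 314000 × 1001/500 = 628628.

628628 frames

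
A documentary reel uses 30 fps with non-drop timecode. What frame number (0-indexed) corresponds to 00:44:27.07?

80017

Total seconds to the label: (0 × 3600 + 44 × 60 + 27) = 2667.
Frame index = 2667 × 30 + 7 = 80017.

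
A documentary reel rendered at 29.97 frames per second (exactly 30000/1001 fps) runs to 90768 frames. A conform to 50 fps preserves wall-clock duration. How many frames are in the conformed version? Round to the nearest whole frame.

151431 frames

Frames at target rate = 90768 × (50) / (30000/1001) = 3785782/25 ≈ 151431.280.
Nearest whole frame: 151431.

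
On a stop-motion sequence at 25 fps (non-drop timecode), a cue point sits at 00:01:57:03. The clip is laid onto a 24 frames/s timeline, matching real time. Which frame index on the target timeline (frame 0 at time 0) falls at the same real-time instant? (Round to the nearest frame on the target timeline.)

frame 2811

Source frame index: (0×3600 + 1×60 + 57) × 25 + 3 = 2928.
Real time: 2928 / (25) = 2928/25 s.
Target frame: (2928/25) × (24) = 70272/25 ≈ 2810.880 → 2811.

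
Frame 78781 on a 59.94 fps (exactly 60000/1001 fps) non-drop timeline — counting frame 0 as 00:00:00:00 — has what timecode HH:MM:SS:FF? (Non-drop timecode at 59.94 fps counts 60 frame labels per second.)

78781 ÷ 60 = 1313 full seconds, remainder 1 frame.
1313 s = 0 h 21 min 53 s.
Timecode: 00:21:53:01.

00:21:53:01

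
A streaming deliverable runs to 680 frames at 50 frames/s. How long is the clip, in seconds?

Running time = 680 / (50) = 13.6 s.

13.6 seconds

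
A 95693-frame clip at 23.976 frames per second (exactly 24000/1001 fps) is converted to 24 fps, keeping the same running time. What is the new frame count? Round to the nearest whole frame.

95789 frames

Frames at target rate = 95693 × (24) / (24000/1001) = 95788693/1000 ≈ 95788.693.
Nearest whole frame: 95789.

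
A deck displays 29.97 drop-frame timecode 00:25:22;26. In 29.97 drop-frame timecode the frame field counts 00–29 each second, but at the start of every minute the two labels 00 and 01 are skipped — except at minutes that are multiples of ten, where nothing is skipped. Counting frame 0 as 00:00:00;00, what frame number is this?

45640

Complete 10-minute blocks: 2, each 17982 frames → 35964.
Remaining 5 whole minutes in the current block: 1800 + 4 × 1798 = 8992 frames.
Within the current minute: 22 × 30 + 26 − 2 = 684 (labels ;00/;01 skipped at this minute). Total = 35964 + 8992 + 684 = 45640.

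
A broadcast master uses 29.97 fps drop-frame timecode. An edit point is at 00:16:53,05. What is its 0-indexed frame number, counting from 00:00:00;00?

As if non-drop at 30 labels/s: (0 × 3600 + 16 × 60 + 53) × 30 + 5 = 30395.
Minute boundaries passed: 16; those not divisible by 10: 16 − 1 = 15; dropped labels = 2 × 15 = 30.
Actual frame index = 30395 − 30 = 30365.

30365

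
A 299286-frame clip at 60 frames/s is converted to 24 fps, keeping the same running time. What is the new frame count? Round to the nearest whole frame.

119714 frames

Frames at target rate = 299286 × (24) / (60) = 598572/5 ≈ 119714.400.
Nearest whole frame: 119714.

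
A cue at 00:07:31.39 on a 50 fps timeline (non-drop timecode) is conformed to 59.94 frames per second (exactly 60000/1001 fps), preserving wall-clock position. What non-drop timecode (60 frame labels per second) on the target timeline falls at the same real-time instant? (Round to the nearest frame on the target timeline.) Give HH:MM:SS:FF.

00:07:31:20

Source frame index: (0×3600 + 7×60 + 31) × 50 + 39 = 22589.
Real time: 22589 / (50) = 22589/50 s.
Target frame: (22589/50) × (60000/1001) = 3872400/143 ≈ 27079.720 → 27080.
At 60 labels/s: frame 27080 → 00:07:31:20.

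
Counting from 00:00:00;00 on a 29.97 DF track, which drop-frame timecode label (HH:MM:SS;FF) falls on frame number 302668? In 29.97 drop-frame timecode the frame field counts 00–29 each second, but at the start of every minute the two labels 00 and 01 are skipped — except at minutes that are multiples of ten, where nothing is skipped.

Each 10-minute DF block holds 10 × 60 × 30 − 9 × 2 = 17982 frames. 302668 ÷ 17982 → 16 full blocks, remainder 14956.
Within the partial block the first minute is 1800 frames and each further minute 1798, so 8 further minute boundaries passed. Total skipped labels = 18 × 16 + 2 × 8 = 304.
Non-drop label index = 302668 + 304 = 302972; at 30 labels/s that is 02:48:19:02, i.e. DF 02:48:19;02.

02:48:19;02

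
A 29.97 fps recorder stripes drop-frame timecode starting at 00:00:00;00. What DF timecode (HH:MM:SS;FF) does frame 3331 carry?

Ten DF minutes hold 17982 frames, so frame 3331 lies in block 0 (frames 0–17981) with 3331 frames into that block.
The block's first minute is 1800 frames and the rest 1798 each; 3331 frames reaches minute 1, so 0 × 18 + 1 × 2 = 2 labels have been skipped so far.
Adding those back, label number 3331 + 2 = 3333 at 30 labels/s is 111 s + 3 f = 0 h 1 min 51 s frame 3, i.e. 00:01:51;03.

00:01:51;03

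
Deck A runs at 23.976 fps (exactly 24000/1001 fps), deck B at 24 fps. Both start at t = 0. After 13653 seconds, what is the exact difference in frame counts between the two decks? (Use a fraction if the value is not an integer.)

A emits 24000/1001 × 13653 = 327672000/1001 frames; B emits 24 × 13653 = 327672.
Difference = 327672/1001 frames (≈ 327.3447); B is ahead of A.

327672/1001 frames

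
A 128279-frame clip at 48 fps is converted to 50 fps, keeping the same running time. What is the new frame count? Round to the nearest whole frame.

Frames at target rate = 128279 × (50) / (48) = 3206975/24 ≈ 133623.958.
Nearest whole frame: 133624.

133624 frames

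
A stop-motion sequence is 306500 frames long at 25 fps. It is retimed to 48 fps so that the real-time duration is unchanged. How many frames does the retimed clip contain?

588480 frames

Target frames = source frames × (target rate / source rate) = 306500 × (48)/(25) = 306500 × 48/25 = 588480.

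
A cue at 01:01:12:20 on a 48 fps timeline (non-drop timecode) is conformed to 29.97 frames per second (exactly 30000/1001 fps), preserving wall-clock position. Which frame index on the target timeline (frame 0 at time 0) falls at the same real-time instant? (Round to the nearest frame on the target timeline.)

frame 110062

Source frame index: (1×3600 + 1×60 + 12) × 48 + 20 = 176276.
Real time: 176276 / (48) = 44069/12 s.
Target frame: (44069/12) × (30000/1001) = 110172500/1001 ≈ 110062.438 → 110062.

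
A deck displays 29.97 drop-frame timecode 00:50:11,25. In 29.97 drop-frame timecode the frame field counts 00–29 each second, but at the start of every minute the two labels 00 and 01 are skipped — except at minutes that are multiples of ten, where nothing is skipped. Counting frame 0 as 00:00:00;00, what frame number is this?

As if non-drop at 30 labels/s: (0 × 3600 + 50 × 60 + 11) × 30 + 25 = 90355.
Minute boundaries passed: 50; those not divisible by 10: 50 − 5 = 45; dropped labels = 2 × 45 = 90.
Actual frame index = 90355 − 90 = 90265.

90265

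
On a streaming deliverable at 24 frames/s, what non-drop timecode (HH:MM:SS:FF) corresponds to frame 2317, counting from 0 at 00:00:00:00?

2317 ÷ 24 = 96 full seconds, remainder 13 frames.
96 s = 0 h 1 min 36 s.
Timecode: 00:01:36:13.

00:01:36:13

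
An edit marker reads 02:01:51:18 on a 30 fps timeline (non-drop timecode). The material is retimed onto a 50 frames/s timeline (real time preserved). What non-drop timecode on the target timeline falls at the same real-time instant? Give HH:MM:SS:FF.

02:01:51:30

Source frame index: (2×3600 + 1×60 + 51) × 30 + 18 = 219348.
Real time: 219348 / (30) = 36558/5 s.
Target frame: (36558/5) × (50) = 365580.
At 50 labels/s: frame 365580 → 02:01:51:30.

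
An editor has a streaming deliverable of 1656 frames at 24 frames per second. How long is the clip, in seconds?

69 seconds

Running time = 1656 / (24) = 69 s.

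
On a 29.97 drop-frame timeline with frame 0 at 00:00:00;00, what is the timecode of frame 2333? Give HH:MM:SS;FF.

00:01:17;25

Each 10-minute DF block holds 10 × 60 × 30 − 9 × 2 = 17982 frames. 2333 ÷ 17982 → 0 full blocks, remainder 2333.
Within the partial block the first minute is 1800 frames and each further minute 1798, so 1 further minute boundary passed. Total skipped labels = 18 × 0 + 2 × 1 = 2.
Non-drop label index = 2333 + 2 = 2335; at 30 labels/s that is 00:01:17:25, i.e. DF 00:01:17;25.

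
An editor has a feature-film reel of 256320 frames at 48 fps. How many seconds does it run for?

Running time = 256320 / (48) = 5340 s.

5340 seconds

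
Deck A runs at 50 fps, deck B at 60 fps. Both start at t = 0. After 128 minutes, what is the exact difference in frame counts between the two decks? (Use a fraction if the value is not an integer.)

128 min = 7680 s.
A emits 50 × 7680 = 384000 frames; B emits 60 × 7680 = 460800.
Difference = 76800 frames; B is ahead of A.

76800 frames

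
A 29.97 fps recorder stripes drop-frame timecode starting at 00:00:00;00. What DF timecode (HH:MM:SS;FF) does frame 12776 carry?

Ten DF minutes hold 17982 frames, so frame 12776 lies in block 0 (frames 0–17981) with 12776 frames into that block.
The block's first minute is 1800 frames and the rest 1798 each; 12776 frames reaches minute 7, so 0 × 18 + 7 × 2 = 14 labels have been skipped so far.
Adding those back, label number 12776 + 14 = 12790 at 30 labels/s is 426 s + 10 f = 0 h 7 min 6 s frame 10, i.e. 00:07:06;10.

00:07:06;10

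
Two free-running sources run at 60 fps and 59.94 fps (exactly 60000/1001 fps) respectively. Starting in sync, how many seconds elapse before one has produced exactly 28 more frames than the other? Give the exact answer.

7007/15 seconds

The gap grows by |60000/1001 − 60| = 60/1001 frames per second.
Time for a 28-frame gap: 28 ÷ (60/1001) = 7007/15 s.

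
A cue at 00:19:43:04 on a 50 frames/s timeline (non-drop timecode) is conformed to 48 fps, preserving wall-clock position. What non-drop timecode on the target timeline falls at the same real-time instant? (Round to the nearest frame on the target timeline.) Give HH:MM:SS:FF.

00:19:43:04

Source frame index: (0×3600 + 19×60 + 43) × 50 + 4 = 59154.
Real time: 59154 / (50) = 29577/25 s.
Target frame: (29577/25) × (48) = 1419696/25 ≈ 56787.840 → 56788.
At 48 labels/s: frame 56788 → 00:19:43:04.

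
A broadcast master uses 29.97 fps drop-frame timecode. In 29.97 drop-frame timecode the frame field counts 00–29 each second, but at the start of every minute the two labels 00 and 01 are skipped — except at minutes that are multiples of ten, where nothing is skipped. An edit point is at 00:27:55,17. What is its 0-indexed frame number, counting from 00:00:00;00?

50217

As if non-drop at 30 labels/s: (0 × 3600 + 27 × 60 + 55) × 30 + 17 = 50267.
Minute boundaries passed: 27; those not divisible by 10: 27 − 2 = 25; dropped labels = 2 × 25 = 50.
Actual frame index = 50267 − 50 = 50217.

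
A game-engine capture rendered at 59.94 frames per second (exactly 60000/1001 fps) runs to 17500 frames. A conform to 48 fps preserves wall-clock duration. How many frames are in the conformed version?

14014 frames

Target frames = source frames × (target rate / source rate) = 17500 × (48)/(60000/1001) = 17500 × 1001/1250 = 14014.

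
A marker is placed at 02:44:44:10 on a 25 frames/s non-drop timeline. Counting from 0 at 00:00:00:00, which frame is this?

247110

Total seconds to the label: (2 × 3600 + 44 × 60 + 44) = 9884.
Frame index = 9884 × 25 + 10 = 247110.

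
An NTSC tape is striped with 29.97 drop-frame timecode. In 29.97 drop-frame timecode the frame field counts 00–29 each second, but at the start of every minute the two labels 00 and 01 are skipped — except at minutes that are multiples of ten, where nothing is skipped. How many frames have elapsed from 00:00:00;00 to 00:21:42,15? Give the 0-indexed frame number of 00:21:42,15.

Complete 10-minute blocks: 2, each 17982 frames → 35964.
Remaining 1 whole minute in the current block: 1800 + 0 × 1798 = 1800 frames.
Within the current minute: 42 × 30 + 15 − 2 = 1273 (labels ;00/;01 skipped at this minute). Total = 35964 + 1800 + 1273 = 39037.

39037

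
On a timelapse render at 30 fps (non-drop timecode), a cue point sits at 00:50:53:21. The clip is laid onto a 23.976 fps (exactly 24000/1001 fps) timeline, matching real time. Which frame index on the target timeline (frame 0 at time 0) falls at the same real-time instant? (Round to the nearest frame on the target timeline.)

frame 73216

Source frame index: (0×3600 + 50×60 + 53) × 30 + 21 = 91611.
Real time: 91611 / (30) = 30537/10 s.
Target frame: (30537/10) × (24000/1001) = 5637600/77 ≈ 73215.584 → 73216.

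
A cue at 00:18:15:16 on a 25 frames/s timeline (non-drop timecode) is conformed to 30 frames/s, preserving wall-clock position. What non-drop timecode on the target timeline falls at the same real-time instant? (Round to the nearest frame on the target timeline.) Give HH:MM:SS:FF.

Source frame index: (0×3600 + 18×60 + 15) × 25 + 16 = 27391.
Real time: 27391 / (25) = 27391/25 s.
Target frame: (27391/25) × (30) = 164346/5 ≈ 32869.200 → 32869.
At 30 labels/s: frame 32869 → 00:18:15:19.

00:18:15:19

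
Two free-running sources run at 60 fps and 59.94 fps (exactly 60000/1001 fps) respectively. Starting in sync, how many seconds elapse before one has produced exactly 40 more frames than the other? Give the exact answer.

The gap grows by |60000/1001 − 60| = 60/1001 frames per second.
Time for a 40-frame gap: 40 ÷ (60/1001) = 2002/3 s.

2002/3 seconds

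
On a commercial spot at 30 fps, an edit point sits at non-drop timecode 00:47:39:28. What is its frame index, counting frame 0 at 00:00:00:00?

frame 85798

Total seconds to the label: (0 × 3600 + 47 × 60 + 39) = 2859.
Frame index = 2859 × 30 + 28 = 85798.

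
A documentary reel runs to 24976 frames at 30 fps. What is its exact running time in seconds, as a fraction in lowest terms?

Running time = 24976 ÷ (30) = 24976 × 1/30 = 12488/15 s.

12488/15 seconds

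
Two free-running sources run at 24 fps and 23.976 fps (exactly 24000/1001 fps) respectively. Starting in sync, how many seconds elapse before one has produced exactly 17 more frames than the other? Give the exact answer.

17017/24 seconds

The gap grows by |24000/1001 − 24| = 24/1001 frames per second.
Time for a 17-frame gap: 17 ÷ (24/1001) = 17017/24 s.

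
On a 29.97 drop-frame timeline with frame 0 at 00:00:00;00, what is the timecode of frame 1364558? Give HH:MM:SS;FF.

12:38:50;24

Ten DF minutes hold 17982 frames, so frame 1364558 lies in block 75 (frames 1348650–1366631) with 15908 frames into that block.
The block's first minute is 1800 frames and the rest 1798 each; 15908 frames reaches minute 8, so 75 × 18 + 8 × 2 = 1366 labels have been skipped so far.
Adding those back, label number 1364558 + 1366 = 1365924 at 30 labels/s is 45530 s + 24 f = 12 h 38 min 50 s frame 24, i.e. 12:38:50;24.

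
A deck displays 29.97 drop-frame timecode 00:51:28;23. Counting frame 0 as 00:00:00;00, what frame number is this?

Complete 10-minute blocks: 5, each 17982 frames → 89910.
Remaining 1 whole minute in the current block: 1800 + 0 × 1798 = 1800 frames.
Within the current minute: 28 × 30 + 23 − 2 = 861 (labels ;00/;01 skipped at this minute). Total = 89910 + 1800 + 861 = 92571.

92571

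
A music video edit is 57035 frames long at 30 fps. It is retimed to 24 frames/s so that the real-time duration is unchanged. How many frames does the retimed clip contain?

45628 frames

Target frames = source frames × (target rate / source rate) = 57035 × (24)/(30) = 57035 × 4/5 = 45628.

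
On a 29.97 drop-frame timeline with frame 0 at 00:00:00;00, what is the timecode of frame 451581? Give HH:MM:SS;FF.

Each 10-minute DF block holds 10 × 60 × 30 − 9 × 2 = 17982 frames. 451581 ÷ 17982 → 25 full blocks, remainder 2031.
Within the partial block the first minute is 1800 frames and each further minute 1798, so 1 further minute boundary passed. Total skipped labels = 18 × 25 + 2 × 1 = 452.
Non-drop label index = 451581 + 452 = 452033; at 30 labels/s that is 04:11:07:23, i.e. DF 04:11:07;23.

04:11:07;23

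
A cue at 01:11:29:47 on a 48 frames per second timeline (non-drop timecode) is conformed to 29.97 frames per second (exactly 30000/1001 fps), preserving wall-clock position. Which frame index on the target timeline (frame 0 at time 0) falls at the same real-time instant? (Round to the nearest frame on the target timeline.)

frame 128571

Source frame index: (1×3600 + 11×60 + 29) × 48 + 47 = 205919.
Real time: 205919 / (48) = 205919/48 s.
Target frame: (205919/48) × (30000/1001) = 18385625/143 ≈ 128570.804 → 128571.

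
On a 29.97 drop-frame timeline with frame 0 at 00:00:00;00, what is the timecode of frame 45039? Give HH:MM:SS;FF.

00:25:02;25

Each 10-minute DF block holds 10 × 60 × 30 − 9 × 2 = 17982 frames. 45039 ÷ 17982 → 2 full blocks, remainder 9075.
Within the partial block the first minute is 1800 frames and each further minute 1798, so 5 further minute boundaries passed. Total skipped labels = 18 × 2 + 2 × 5 = 46.
Non-drop label index = 45039 + 46 = 45085; at 30 labels/s that is 00:25:02:25, i.e. DF 00:25:02;25.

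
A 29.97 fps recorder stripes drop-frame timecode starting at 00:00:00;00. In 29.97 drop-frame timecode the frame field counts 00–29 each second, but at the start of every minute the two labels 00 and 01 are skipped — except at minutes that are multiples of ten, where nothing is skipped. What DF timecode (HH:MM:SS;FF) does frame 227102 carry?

Ten DF minutes hold 17982 frames, so frame 227102 lies in block 12 (frames 215784–233765) with 11318 frames into that block.
The block's first minute is 1800 frames and the rest 1798 each; 11318 frames reaches minute 6, so 12 × 18 + 6 × 2 = 228 labels have been skipped so far.
Adding those back, label number 227102 + 228 = 227330 at 30 labels/s is 7577 s + 20 f = 2 h 6 min 17 s frame 20, i.e. 02:06:17;20.

02:06:17;20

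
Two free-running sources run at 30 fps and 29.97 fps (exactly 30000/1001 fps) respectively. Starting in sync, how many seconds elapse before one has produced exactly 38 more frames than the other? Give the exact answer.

The gap grows by |30000/1001 − 30| = 30/1001 frames per second.
Time for a 38-frame gap: 38 ÷ (30/1001) = 19019/15 s.

19019/15 seconds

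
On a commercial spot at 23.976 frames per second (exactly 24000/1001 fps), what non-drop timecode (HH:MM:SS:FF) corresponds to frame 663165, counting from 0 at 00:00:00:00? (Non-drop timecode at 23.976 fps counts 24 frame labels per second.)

663165 ÷ 24 = 27631 full seconds, remainder 21 frames.
27631 s = 7 h 40 min 31 s.
Timecode: 07:40:31:21.

07:40:31:21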